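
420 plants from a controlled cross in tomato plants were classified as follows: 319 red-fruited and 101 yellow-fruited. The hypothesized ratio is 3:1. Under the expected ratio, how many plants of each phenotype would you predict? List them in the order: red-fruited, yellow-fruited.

Total ratio parts = 4. Expected numbers out of 420:
  red-fruited: 420 × 3/4 = 315
  yellow-fruited: 420 × 1/4 = 105

315, 105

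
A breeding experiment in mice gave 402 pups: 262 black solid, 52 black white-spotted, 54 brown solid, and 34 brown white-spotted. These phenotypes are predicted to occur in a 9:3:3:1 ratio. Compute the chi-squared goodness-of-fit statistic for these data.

22.137

Under the 9:3:3:1 hypothesis (Σ ratio = 16, N = 402):
  black solid: 402 × 9/16 = 226.125
  black white-spotted: 402 × 3/16 = 75.375
  brown solid: 402 × 3/16 = 75.375
  brown white-spotted: 402 × 1/16 = 25.125
χ² = Σ (O − E)² / E
  black solid: (262 − 226.125)² / 226.125 = 5.6916
  black white-spotted: (52 − 75.375)² / 75.375 = 7.2490
  brown solid: (54 − 75.375)² / 75.375 = 6.0616
  brown white-spotted: (34 − 25.125)² / 25.125 = 3.1350
χ² = 5.6916 + 7.2490 + 6.0616 + 3.1350 = 22.1372 ≈ 22.137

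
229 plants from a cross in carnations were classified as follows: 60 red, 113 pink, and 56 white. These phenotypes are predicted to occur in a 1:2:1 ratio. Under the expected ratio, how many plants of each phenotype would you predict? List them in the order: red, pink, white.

57.25, 114.5, 57.25

Expected counts for N = 229 under a 1:2:1 ratio (total parts = 4):
  red: 229 × 1/4 = 57.25
  pink: 229 × 2/4 = 114.5
  white: 229 × 1/4 = 57.25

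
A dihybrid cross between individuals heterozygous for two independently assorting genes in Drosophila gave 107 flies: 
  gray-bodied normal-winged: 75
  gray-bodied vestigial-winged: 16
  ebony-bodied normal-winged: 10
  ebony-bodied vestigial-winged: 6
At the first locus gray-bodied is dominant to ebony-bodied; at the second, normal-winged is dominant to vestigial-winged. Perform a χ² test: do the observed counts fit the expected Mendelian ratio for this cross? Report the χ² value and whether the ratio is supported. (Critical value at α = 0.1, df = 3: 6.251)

A dihybrid F₂ with independent assortment and complete dominance at both loci gives a 9:3:3:1 phenotypic ratio.
Total ratio parts = 16. Expected numbers out of 107:
  gray-bodied normal-winged: 107 × 9/16 = 60.1875
  gray-bodied vestigial-winged: 107 × 3/16 = 20.0625
  ebony-bodied normal-winged: 107 × 3/16 = 20.0625
  ebony-bodied vestigial-winged: 107 × 1/16 = 6.6875
χ² = Σ (O − E)² / E
  gray-bodied normal-winged: (75 − 60.1875)² / 60.1875 = 3.6454
  gray-bodied vestigial-winged: (16 − 20.0625)² / 20.0625 = 0.8226
  ebony-bodied normal-winged: (10 − 20.0625)² / 20.0625 = 5.0469
  ebony-bodied vestigial-winged: (6 − 6.6875)² / 6.6875 = 0.0707
χ² = 3.6454 + 0.8226 + 5.0469 + 0.0707 = 9.5856 ≈ 9.586
Degrees of freedom = 4 − 1 = 3; critical value at α = 0.1 is 6.251.
Since 9.586 > 6.251, we reject the null hypothesis — the data do not fit the 9:3:3:1 ratio.

9.586; not consistent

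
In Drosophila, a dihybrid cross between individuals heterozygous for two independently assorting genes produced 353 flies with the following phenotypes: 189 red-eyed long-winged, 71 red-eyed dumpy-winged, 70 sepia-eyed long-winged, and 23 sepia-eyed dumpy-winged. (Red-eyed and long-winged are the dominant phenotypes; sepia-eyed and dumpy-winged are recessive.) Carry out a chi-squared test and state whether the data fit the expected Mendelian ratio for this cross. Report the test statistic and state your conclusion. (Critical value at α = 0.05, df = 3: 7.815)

1.070; consistent

A dihybrid F₂ with independent assortment and complete dominance at both loci gives a 9:3:3:1 phenotypic ratio.
The 9:3:3:1 ratio has 16 parts, so with N = 353 the expected counts are:
  red-eyed long-winged: 353 × 9/16 = 198.5625
  red-eyed dumpy-winged: 353 × 3/16 = 66.1875
  sepia-eyed long-winged: 353 × 3/16 = 66.1875
  sepia-eyed dumpy-winged: 353 × 1/16 = 22.0625
χ² = Σ (O − E)² / E
  red-eyed long-winged: (189 − 198.5625)² / 198.5625 = 0.4605
  red-eyed dumpy-winged: (71 − 66.1875)² / 66.1875 = 0.3499
  sepia-eyed long-winged: (70 − 66.1875)² / 66.1875 = 0.2196
  sepia-eyed dumpy-winged: (23 − 22.0625)² / 22.0625 = 0.0398
χ² = 0.4605 + 0.3499 + 0.2196 + 0.0398 = 1.0698 ≈ 1.070
Degrees of freedom = 4 − 1 = 3; critical value at α = 0.05 is 7.815.
Since 1.070 < 7.815, we fail to reject the null hypothesis — the data are consistent with the 9:3:3:1 ratio.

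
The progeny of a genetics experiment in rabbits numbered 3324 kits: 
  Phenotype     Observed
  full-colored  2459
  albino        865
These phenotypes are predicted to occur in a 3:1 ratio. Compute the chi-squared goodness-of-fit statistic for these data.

1.855

Under the 3:1 hypothesis (Σ ratio = 4, N = 3324):
  full-colored: 3324 × 3/4 = 2493
  albino: 3324 × 1/4 = 831
χ² = Σ (O − E)² / E
  full-colored: (2459 − 2493)² / 2493 = 0.4637
  albino: (865 − 831)² / 831 = 1.3911
χ² = 0.4637 + 1.3911 = 1.8548 ≈ 1.855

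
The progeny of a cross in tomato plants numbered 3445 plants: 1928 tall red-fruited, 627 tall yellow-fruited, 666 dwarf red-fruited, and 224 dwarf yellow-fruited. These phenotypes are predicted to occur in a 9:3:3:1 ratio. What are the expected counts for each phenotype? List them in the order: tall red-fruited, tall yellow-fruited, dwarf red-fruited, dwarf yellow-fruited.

The 9:3:3:1 ratio has 16 parts, so with N = 3445 the expected counts are:
  tall red-fruited: 3445 × 9/16 = 1937.8125
  tall yellow-fruited: 3445 × 3/16 = 645.9375
  dwarf red-fruited: 3445 × 3/16 = 645.9375
  dwarf yellow-fruited: 3445 × 1/16 = 215.3125

1937.8125, 645.9375, 645.9375, 215.3125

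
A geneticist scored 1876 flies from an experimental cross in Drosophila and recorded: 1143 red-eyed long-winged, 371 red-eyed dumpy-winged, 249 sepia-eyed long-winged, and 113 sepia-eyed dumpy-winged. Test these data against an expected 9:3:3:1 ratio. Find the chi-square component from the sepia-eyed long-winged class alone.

30.014

Under the 9:3:3:1 hypothesis (Σ ratio = 16, N = 1876):
  red-eyed long-winged: 1876 × 9/16 = 1055.25
  red-eyed dumpy-winged: 1876 × 3/16 = 351.75
  sepia-eyed long-winged: 1876 × 3/16 = 351.75
  sepia-eyed dumpy-winged: 1876 × 1/16 = 117.25
Contribution of sepia-eyed long-winged: (249 − 351.75)² / 351.75 = 30.0144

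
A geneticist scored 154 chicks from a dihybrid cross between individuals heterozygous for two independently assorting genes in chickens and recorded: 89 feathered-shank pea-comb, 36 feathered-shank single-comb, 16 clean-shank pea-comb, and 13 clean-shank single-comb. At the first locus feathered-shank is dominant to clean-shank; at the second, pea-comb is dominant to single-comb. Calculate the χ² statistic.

8.747

A dihybrid F₂ with independent assortment and complete dominance at both loci gives a 9:3:3:1 phenotypic ratio.
The 9:3:3:1 ratio has 16 parts, so with N = 154 the expected counts are:
  feathered-shank pea-comb: 154 × 9/16 = 86.625
  feathered-shank single-comb: 154 × 3/16 = 28.875
  clean-shank pea-comb: 154 × 3/16 = 28.875
  clean-shank single-comb: 154 × 1/16 = 9.625
χ² = Σ (O − E)² / E
  feathered-shank pea-comb: (89 − 86.625)² / 86.625 = 0.0651
  feathered-shank single-comb: (36 − 28.875)² / 28.875 = 1.7581
  clean-shank pea-comb: (16 − 28.875)² / 28.875 = 5.7408
  clean-shank single-comb: (13 − 9.625)² / 9.625 = 1.1834
χ² = 0.0651 + 1.7581 + 5.7408 + 1.1834 = 8.7474 ≈ 8.747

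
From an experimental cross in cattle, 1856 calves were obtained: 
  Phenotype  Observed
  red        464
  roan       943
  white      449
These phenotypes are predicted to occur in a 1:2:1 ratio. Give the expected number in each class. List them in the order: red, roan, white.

Under the 1:2:1 hypothesis (Σ ratio = 4, N = 1856):
  red: 1856 × 1/4 = 464
  roan: 1856 × 2/4 = 928
  white: 1856 × 1/4 = 464

464, 928, 464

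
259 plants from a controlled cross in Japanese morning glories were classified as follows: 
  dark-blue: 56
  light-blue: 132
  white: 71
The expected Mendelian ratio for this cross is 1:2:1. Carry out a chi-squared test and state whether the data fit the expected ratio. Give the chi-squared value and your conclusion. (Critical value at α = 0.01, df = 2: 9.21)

Total ratio parts = 4. Expected numbers out of 259:
  dark-blue: 259 × 1/4 = 64.75
  light-blue: 259 × 2/4 = 129.5
  white: 259 × 1/4 = 64.75
χ² = Σ (O − E)² / E
  dark-blue: (56 − 64.75)² / 64.75 = 1.1824
  light-blue: (132 − 129.5)² / 129.5 = 0.0483
  white: (71 − 64.75)² / 64.75 = 0.6033
χ² = 1.1824 + 0.0483 + 0.6033 = 1.834
Degrees of freedom = 3 − 1 = 2; critical value at α = 0.01 is 9.21.
Since 1.834 < 9.21, we fail to reject the null hypothesis — the data are consistent with the 1:2:1 ratio.

1.834; consistent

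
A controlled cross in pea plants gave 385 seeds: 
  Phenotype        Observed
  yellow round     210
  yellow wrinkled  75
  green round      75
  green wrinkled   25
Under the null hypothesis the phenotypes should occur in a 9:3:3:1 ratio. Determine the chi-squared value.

0.455

The 9:3:3:1 ratio has 16 parts, so with N = 385 the expected counts are:
  yellow round: 385 × 9/16 = 216.5625
  yellow wrinkled: 385 × 3/16 = 72.1875
  green round: 385 × 3/16 = 72.1875
  green wrinkled: 385 × 1/16 = 24.0625
χ² = Σ (O − E)² / E
  yellow round: (210 − 216.5625)² / 216.5625 = 0.1989
  yellow wrinkled: (75 − 72.1875)² / 72.1875 = 0.1096
  green round: (75 − 72.1875)² / 72.1875 = 0.1096
  green wrinkled: (25 − 24.0625)² / 24.0625 = 0.0365
χ² = 0.1989 + 0.1096 + 0.1096 + 0.0365 = 0.4546 ≈ 0.455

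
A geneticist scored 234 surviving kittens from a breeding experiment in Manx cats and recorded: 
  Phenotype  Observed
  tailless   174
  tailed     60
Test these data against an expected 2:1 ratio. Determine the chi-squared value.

6.231

Under the 2:1 hypothesis (Σ ratio = 3, N = 234):
  tailless: 234 × 2/3 = 156
  tailed: 234 × 1/3 = 78
χ² = Σ (O − E)² / E
  tailless: (174 − 156)² / 156 = 2.0769
  tailed: (60 − 78)² / 78 = 4.1538
χ² = 2.0769 + 4.1538 = 6.2307 ≈ 6.231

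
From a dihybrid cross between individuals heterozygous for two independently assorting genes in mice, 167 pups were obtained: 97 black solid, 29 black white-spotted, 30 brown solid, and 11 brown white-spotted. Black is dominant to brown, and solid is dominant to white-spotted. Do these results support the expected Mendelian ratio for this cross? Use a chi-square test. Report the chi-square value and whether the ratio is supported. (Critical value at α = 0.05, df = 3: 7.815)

A dihybrid F₂ with independent assortment and complete dominance at both loci gives a 9:3:3:1 phenotypic ratio.
Expected counts for N = 167 under a 9:3:3:1 ratio (total parts = 16):
  black solid: 167 × 9/16 = 93.9375
  black white-spotted: 167 × 3/16 = 31.3125
  brown solid: 167 × 3/16 = 31.3125
  brown white-spotted: 167 × 1/16 = 10.4375
χ² = Σ (O − E)² / E
  black solid: (97 − 93.9375)² / 93.9375 = 0.0998
  black white-spotted: (29 − 31.3125)² / 31.3125 = 0.1708
  brown solid: (30 − 31.3125)² / 31.3125 = 0.0550
  brown white-spotted: (11 − 10.4375)² / 10.4375 = 0.0303
χ² = 0.0998 + 0.1708 + 0.0550 + 0.0303 = 0.3559 ≈ 0.356
Degrees of freedom = 4 − 1 = 3; critical value at α = 0.05 is 7.815.
Since 0.356 < 7.815, we fail to reject the null hypothesis — the data are consistent with the 9:3:3:1 ratio.

0.356; consistent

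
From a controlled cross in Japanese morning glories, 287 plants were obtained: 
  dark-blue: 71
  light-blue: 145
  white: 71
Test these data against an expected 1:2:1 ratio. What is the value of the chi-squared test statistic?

Expected counts for N = 287 under a 1:2:1 ratio (total parts = 4):
  dark-blue: 287 × 1/4 = 71.75
  light-blue: 287 × 2/4 = 143.5
  white: 287 × 1/4 = 71.75
χ² = Σ (O − E)² / E
  dark-blue: (71 − 71.75)² / 71.75 = 0.0078
  light-blue: (145 − 143.5)² / 143.5 = 0.0157
  white: (71 − 71.75)² / 71.75 = 0.0078
χ² = 0.0078 + 0.0157 + 0.0078 = 0.0313 ≈ 0.031

0.031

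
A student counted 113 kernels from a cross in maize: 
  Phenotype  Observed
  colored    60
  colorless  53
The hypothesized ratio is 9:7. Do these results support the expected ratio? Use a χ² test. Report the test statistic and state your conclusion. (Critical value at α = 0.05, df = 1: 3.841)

Under the 9:7 hypothesis (Σ ratio = 16, N = 113):
  colored: 113 × 9/16 = 63.5625
  colorless: 113 × 7/16 = 49.4375
χ² = Σ (O − E)² / E
  colored: (60 − 63.5625)² / 63.5625 = 0.1997
  colorless: (53 − 49.4375)² / 49.4375 = 0.2567
χ² = 0.1997 + 0.2567 = 0.4564 ≈ 0.456
Degrees of freedom = 2 − 1 = 1; critical value at α = 0.05 is 3.841.
Since 0.456 < 3.841, we fail to reject the null hypothesis — the data are consistent with the 9:7 ratio.

0.456; consistent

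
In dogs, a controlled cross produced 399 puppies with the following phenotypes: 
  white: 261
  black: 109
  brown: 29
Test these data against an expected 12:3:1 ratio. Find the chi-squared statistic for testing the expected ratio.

21.174

Expected counts for N = 399 under a 12:3:1 ratio (total parts = 16):
  white: 399 × 12/16 = 299.25
  black: 399 × 3/16 = 74.8125
  brown: 399 × 1/16 = 24.9375
χ² = Σ (O − E)² / E
  white: (261 − 299.25)² / 299.25 = 4.8891
  black: (109 − 74.8125)² / 74.8125 = 15.6229
  brown: (29 − 24.9375)² / 24.9375 = 0.6618
χ² = 4.8891 + 15.6229 + 0.6618 = 21.1738 ≈ 21.174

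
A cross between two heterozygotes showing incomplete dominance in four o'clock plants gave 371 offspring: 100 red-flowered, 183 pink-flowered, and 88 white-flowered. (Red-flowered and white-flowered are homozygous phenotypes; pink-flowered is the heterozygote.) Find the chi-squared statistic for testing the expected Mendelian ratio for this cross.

With incomplete dominance, a heterozygote × heterozygote cross gives a 1:2:1 phenotypic ratio.
Total ratio parts = 4. Expected numbers out of 371:
  red-flowered: 371 × 1/4 = 92.75
  pink-flowered: 371 × 2/4 = 185.5
  white-flowered: 371 × 1/4 = 92.75
χ² = Σ (O − E)² / E
  red-flowered: (100 − 92.75)² / 92.75 = 0.5667
  pink-flowered: (183 − 185.5)² / 185.5 = 0.0337
  white-flowered: (88 − 92.75)² / 92.75 = 0.2433
χ² = 0.5667 + 0.0337 + 0.2433 = 0.8437 ≈ 0.844

0.844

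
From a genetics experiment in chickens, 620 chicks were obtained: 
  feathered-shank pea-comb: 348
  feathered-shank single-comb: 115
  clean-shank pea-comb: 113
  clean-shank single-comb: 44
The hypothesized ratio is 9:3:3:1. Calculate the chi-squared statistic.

Expected counts for N = 620 under a 9:3:3:1 ratio (total parts = 16):
  feathered-shank pea-comb: 620 × 9/16 = 348.75
  feathered-shank single-comb: 620 × 3/16 = 116.25
  clean-shank pea-comb: 620 × 3/16 = 116.25
  clean-shank single-comb: 620 × 1/16 = 38.75
χ² = Σ (O − E)² / E
  feathered-shank pea-comb: (348 − 348.75)² / 348.75 = 0.0016
  feathered-shank single-comb: (115 − 116.25)² / 116.25 = 0.0134
  clean-shank pea-comb: (113 − 116.25)² / 116.25 = 0.0909
  clean-shank single-comb: (44 − 38.75)² / 38.75 = 0.7113
χ² = 0.0016 + 0.0134 + 0.0909 + 0.7113 = 0.8172 ≈ 0.817

0.817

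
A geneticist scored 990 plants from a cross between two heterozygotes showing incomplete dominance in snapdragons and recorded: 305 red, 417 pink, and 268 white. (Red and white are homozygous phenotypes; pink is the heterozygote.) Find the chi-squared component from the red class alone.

With incomplete dominance, a heterozygote × heterozygote cross gives a 1:2:1 phenotypic ratio.
Expected counts for N = 990 under a 1:2:1 ratio (total parts = 4):
  red: 990 × 1/4 = 247.5
  pink: 990 × 2/4 = 495
  white: 990 × 1/4 = 247.5
Contribution of red: (305 − 247.5)² / 247.5 = 13.3586

13.359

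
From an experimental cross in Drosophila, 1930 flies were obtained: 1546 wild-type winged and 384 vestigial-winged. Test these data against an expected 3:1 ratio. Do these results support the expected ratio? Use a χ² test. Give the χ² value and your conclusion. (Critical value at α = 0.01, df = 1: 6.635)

Total ratio parts = 4. Expected numbers out of 1930:
  wild-type winged: 1930 × 3/4 = 1447.5
  vestigial-winged: 1930 × 1/4 = 482.5
χ² = Σ (O − E)² / E
  wild-type winged: (1546 − 1447.5)² / 1447.5 = 6.7028
  vestigial-winged: (384 − 482.5)² / 482.5 = 20.1083
χ² = 6.7028 + 20.1083 = 26.8111 ≈ 26.811
Degrees of freedom = 2 − 1 = 1; critical value at α = 0.01 is 6.635.
Since 26.811 > 6.635, we reject the null hypothesis — the data do not fit the 3:1 ratio.

26.811; not consistent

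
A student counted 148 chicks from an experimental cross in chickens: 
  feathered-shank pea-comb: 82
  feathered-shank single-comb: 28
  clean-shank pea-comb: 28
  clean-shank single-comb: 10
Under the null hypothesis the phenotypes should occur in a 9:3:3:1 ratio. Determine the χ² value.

The 9:3:3:1 ratio has 16 parts, so with N = 148 the expected counts are:
  feathered-shank pea-comb: 148 × 9/16 = 83.25
  feathered-shank single-comb: 148 × 3/16 = 27.75
  clean-shank pea-comb: 148 × 3/16 = 27.75
  clean-shank single-comb: 148 × 1/16 = 9.25
χ² = Σ (O − E)² / E
  feathered-shank pea-comb: (82 − 83.25)² / 83.25 = 0.0188
  feathered-shank single-comb: (28 − 27.75)² / 27.75 = 0.0023
  clean-shank pea-comb: (28 − 27.75)² / 27.75 = 0.0023
  clean-shank single-comb: (10 − 9.25)² / 9.25 = 0.0608
χ² = 0.0188 + 0.0023 + 0.0023 + 0.0608 = 0.0842 ≈ 0.084

0.084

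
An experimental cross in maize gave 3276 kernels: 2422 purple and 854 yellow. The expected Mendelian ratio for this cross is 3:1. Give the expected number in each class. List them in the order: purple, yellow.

Expected counts for N = 3276 under a 3:1 ratio (total parts = 4):
  purple: 3276 × 3/4 = 2457
  yellow: 3276 × 1/4 = 819

2457, 819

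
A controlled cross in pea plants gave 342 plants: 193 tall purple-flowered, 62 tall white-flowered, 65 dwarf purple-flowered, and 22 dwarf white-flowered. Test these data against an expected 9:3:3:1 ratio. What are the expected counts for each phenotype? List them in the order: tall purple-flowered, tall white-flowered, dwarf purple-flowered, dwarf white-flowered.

Expected counts for N = 342 under a 9:3:3:1 ratio (total parts = 16):
  tall purple-flowered: 342 × 9/16 = 192.375
  tall white-flowered: 342 × 3/16 = 64.125
  dwarf purple-flowered: 342 × 3/16 = 64.125
  dwarf white-flowered: 342 × 1/16 = 21.375

192.375, 64.125, 64.125, 21.375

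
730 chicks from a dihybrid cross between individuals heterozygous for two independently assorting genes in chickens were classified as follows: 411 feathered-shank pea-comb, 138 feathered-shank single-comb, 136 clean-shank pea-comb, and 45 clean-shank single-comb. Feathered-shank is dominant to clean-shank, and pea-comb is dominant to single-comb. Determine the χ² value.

A dihybrid F₂ with independent assortment and complete dominance at both loci gives a 9:3:3:1 phenotypic ratio.
Total ratio parts = 16. Expected numbers out of 730:
  feathered-shank pea-comb: 730 × 9/16 = 410.625
  feathered-shank single-comb: 730 × 3/16 = 136.875
  clean-shank pea-comb: 730 × 3/16 = 136.875
  clean-shank single-comb: 730 × 1/16 = 45.625
χ² = Σ (O − E)² / E
  feathered-shank pea-comb: (411 − 410.625)² / 410.625 = 0.0003
  feathered-shank single-comb: (138 − 136.875)² / 136.875 = 0.0092
  clean-shank pea-comb: (136 − 136.875)² / 136.875 = 0.0056
  clean-shank single-comb: (45 − 45.625)² / 45.625 = 0.0086
χ² = 0.0003 + 0.0092 + 0.0056 + 0.0086 = 0.0237 ≈ 0.024

0.024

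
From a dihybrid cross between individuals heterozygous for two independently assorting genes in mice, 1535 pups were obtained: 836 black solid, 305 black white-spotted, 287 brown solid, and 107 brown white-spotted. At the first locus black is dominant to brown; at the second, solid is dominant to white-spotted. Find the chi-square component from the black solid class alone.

0.872

A dihybrid F₂ with independent assortment and complete dominance at both loci gives a 9:3:3:1 phenotypic ratio.
The 9:3:3:1 ratio has 16 parts, so with N = 1535 the expected counts are:
  black solid: 1535 × 9/16 = 863.4375
  black white-spotted: 1535 × 3/16 = 287.8125
  brown solid: 1535 × 3/16 = 287.8125
  brown white-spotted: 1535 × 1/16 = 95.9375
Contribution of black solid: (836 − 863.4375)² / 863.4375 = 0.8719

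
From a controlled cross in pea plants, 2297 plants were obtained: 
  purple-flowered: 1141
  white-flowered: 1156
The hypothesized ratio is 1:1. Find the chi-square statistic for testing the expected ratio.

Expected counts for N = 2297 under a 1:1 ratio (total parts = 2):
  purple-flowered: 2297 × 1/2 = 1148.5
  white-flowered: 2297 × 1/2 = 1148.5
χ² = Σ (O − E)² / E
  purple-flowered: (1141 − 1148.5)² / 1148.5 = 0.0490
  white-flowered: (1156 − 1148.5)² / 1148.5 = 0.0490
χ² = 0.0490 + 0.0490 = 0.098

0.098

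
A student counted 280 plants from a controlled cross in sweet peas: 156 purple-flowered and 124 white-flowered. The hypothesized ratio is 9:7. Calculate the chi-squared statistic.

Under the 9:7 hypothesis (Σ ratio = 16, N = 280):
  purple-flowered: 280 × 9/16 = 157.5
  white-flowered: 280 × 7/16 = 122.5
χ² = Σ (O − E)² / E
  purple-flowered: (156 − 157.5)² / 157.5 = 0.0143
  white-flowered: (124 − 122.5)² / 122.5 = 0.0184
χ² = 0.0143 + 0.0184 = 0.0327 ≈ 0.033

0.033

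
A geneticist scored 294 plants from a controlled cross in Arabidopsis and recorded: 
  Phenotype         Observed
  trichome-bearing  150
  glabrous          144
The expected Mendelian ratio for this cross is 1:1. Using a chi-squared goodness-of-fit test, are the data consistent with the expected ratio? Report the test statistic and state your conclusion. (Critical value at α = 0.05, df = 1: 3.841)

0.122; consistent

The 1:1 ratio has 2 parts, so with N = 294 the expected counts are:
  trichome-bearing: 294 × 1/2 = 147
  glabrous: 294 × 1/2 = 147
χ² = Σ (O − E)² / E
  trichome-bearing: (150 − 147)² / 147 = 0.0612
  glabrous: (144 − 147)² / 147 = 0.0612
χ² = 0.0612 + 0.0612 = 0.1224 ≈ 0.122
Degrees of freedom = 2 − 1 = 1; critical value at α = 0.05 is 3.841.
Since 0.122 < 3.841, we fail to reject the null hypothesis — the data are consistent with the 1:1 ratio.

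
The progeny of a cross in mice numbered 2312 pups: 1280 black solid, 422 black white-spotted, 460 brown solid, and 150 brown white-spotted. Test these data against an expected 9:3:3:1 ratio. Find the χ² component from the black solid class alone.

0.323

Expected counts for N = 2312 under a 9:3:3:1 ratio (total parts = 16):
  black solid: 2312 × 9/16 = 1300.5
  black white-spotted: 2312 × 3/16 = 433.5
  brown solid: 2312 × 3/16 = 433.5
  brown white-spotted: 2312 × 1/16 = 144.5
Contribution of black solid: (1280 − 1300.5)² / 1300.5 = 0.3231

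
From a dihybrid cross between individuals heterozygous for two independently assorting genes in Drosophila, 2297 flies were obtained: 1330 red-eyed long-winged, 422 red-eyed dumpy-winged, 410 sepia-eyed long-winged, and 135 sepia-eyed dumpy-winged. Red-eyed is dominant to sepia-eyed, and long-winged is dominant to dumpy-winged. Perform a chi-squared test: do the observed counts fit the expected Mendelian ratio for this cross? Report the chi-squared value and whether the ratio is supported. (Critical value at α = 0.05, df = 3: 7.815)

2.794; consistent

A dihybrid F₂ with independent assortment and complete dominance at both loci gives a 9:3:3:1 phenotypic ratio.
Under the 9:3:3:1 hypothesis (Σ ratio = 16, N = 2297):
  red-eyed long-winged: 2297 × 9/16 = 1292.0625
  red-eyed dumpy-winged: 2297 × 3/16 = 430.6875
  sepia-eyed long-winged: 2297 × 3/16 = 430.6875
  sepia-eyed dumpy-winged: 2297 × 1/16 = 143.5625
χ² = Σ (O − E)² / E
  red-eyed long-winged: (1330 − 1292.0625)² / 1292.0625 = 1.1139
  red-eyed dumpy-winged: (422 − 430.6875)² / 430.6875 = 0.1752
  sepia-eyed long-winged: (410 − 430.6875)² / 430.6875 = 0.9937
  sepia-eyed dumpy-winged: (135 − 143.5625)² / 143.5625 = 0.5107
χ² = 1.1139 + 0.1752 + 0.9937 + 0.5107 = 2.7935 ≈ 2.794
Degrees of freedom = 4 − 1 = 3; critical value at α = 0.05 is 7.815.
Since 2.794 < 7.815, we fail to reject the null hypothesis — the data are consistent with the 9:3:3:1 ratio.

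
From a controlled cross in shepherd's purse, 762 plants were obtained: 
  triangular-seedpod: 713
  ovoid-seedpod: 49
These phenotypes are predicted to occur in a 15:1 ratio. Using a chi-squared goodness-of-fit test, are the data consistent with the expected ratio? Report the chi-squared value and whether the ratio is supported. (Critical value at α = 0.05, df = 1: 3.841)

Under the 15:1 hypothesis (Σ ratio = 16, N = 762):
  triangular-seedpod: 762 × 15/16 = 714.375
  ovoid-seedpod: 762 × 1/16 = 47.625
χ² = Σ (O − E)² / E
  triangular-seedpod: (713 − 714.375)² / 714.375 = 0.0026
  ovoid-seedpod: (49 − 47.625)² / 47.625 = 0.0397
χ² = 0.0026 + 0.0397 = 0.0423 ≈ 0.042
Degrees of freedom = 2 − 1 = 1; critical value at α = 0.05 is 3.841.
Since 0.042 < 3.841, we fail to reject the null hypothesis — the data are consistent with the 15:1 ratio.

0.042; consistent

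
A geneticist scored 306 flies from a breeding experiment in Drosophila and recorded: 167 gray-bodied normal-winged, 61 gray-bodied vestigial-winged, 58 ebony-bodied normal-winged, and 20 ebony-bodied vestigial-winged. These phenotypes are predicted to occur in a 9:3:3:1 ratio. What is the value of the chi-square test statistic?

0.428

Expected counts for N = 306 under a 9:3:3:1 ratio (total parts = 16):
  gray-bodied normal-winged: 306 × 9/16 = 172.125
  gray-bodied vestigial-winged: 306 × 3/16 = 57.375
  ebony-bodied normal-winged: 306 × 3/16 = 57.375
  ebony-bodied vestigial-winged: 306 × 1/16 = 19.125
χ² = Σ (O − E)² / E
  gray-bodied normal-winged: (167 − 172.125)² / 172.125 = 0.1526
  gray-bodied vestigial-winged: (61 − 57.375)² / 57.375 = 0.2290
  ebony-bodied normal-winged: (58 − 57.375)² / 57.375 = 0.0068
  ebony-bodied vestigial-winged: (20 − 19.125)² / 19.125 = 0.0400
χ² = 0.1526 + 0.2290 + 0.0068 + 0.0400 = 0.4284 ≈ 0.428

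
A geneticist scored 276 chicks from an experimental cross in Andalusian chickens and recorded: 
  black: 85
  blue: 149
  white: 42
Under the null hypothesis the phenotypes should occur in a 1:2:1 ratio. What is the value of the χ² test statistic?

15.152

Expected counts for N = 276 under a 1:2:1 ratio (total parts = 4):
  black: 276 × 1/4 = 69
  blue: 276 × 2/4 = 138
  white: 276 × 1/4 = 69
χ² = Σ (O − E)² / E
  black: (85 − 69)² / 69 = 3.7101
  blue: (149 − 138)² / 138 = 0.8768
  white: (42 − 69)² / 69 = 10.5652
χ² = 3.7101 + 0.8768 + 10.5652 = 15.1521 ≈ 15.152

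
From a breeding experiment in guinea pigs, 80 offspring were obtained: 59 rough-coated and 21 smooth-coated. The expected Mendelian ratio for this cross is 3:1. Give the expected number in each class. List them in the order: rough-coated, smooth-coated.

Total ratio parts = 4. Expected numbers out of 80:
  rough-coated: 80 × 3/4 = 60
  smooth-coated: 80 × 1/4 = 20

60, 20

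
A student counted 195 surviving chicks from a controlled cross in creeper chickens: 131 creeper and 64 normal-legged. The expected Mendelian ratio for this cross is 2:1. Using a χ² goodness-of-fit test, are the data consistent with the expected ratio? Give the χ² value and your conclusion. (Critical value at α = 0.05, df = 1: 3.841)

0.023; consistent

The 2:1 ratio has 3 parts, so with N = 195 the expected counts are:
  creeper: 195 × 2/3 = 130
  normal-legged: 195 × 1/3 = 65
χ² = Σ (O − E)² / E
  creeper: (131 − 130)² / 130 = 0.0077
  normal-legged: (64 − 65)² / 65 = 0.0154
χ² = 0.0077 + 0.0154 = 0.0231 ≈ 0.023
Degrees of freedom = 2 − 1 = 1; critical value at α = 0.05 is 3.841.
Since 0.023 < 3.841, we fail to reject the null hypothesis — the data are consistent with the 2:1 ratio.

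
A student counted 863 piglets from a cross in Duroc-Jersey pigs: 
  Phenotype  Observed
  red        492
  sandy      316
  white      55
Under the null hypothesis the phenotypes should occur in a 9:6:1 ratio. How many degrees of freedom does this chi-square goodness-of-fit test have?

A goodness-of-fit test with 3 phenotype classes has df = 3 − 1 = 2.

2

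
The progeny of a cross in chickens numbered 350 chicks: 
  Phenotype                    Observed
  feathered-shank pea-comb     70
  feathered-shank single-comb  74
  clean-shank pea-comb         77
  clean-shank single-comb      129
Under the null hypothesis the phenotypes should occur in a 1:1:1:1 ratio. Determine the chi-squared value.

Under the 1:1:1:1 hypothesis (Σ ratio = 4, N = 350):
  feathered-shank pea-comb: 350 × 1/4 = 87.5
  feathered-shank single-comb: 350 × 1/4 = 87.5
  clean-shank pea-comb: 350 × 1/4 = 87.5
  clean-shank single-comb: 350 × 1/4 = 87.5
χ² = Σ (O − E)² / E
  feathered-shank pea-comb: (70 − 87.5)² / 87.5 = 3.5000
  feathered-shank single-comb: (74 − 87.5)² / 87.5 = 2.0829
  clean-shank pea-comb: (77 − 87.5)² / 87.5 = 1.2600
  clean-shank single-comb: (129 − 87.5)² / 87.5 = 19.6829
χ² = 3.5000 + 2.0829 + 1.2600 + 19.6829 = 26.5258 ≈ 26.526

26.526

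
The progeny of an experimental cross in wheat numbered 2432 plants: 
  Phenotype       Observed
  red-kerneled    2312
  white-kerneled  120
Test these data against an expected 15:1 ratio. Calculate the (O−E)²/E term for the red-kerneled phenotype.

0.449

Expected counts for N = 2432 under a 15:1 ratio (total parts = 16):
  red-kerneled: 2432 × 15/16 = 2280
  white-kerneled: 2432 × 1/16 = 152
Contribution of red-kerneled: (2312 − 2280)² / 2280 = 0.4491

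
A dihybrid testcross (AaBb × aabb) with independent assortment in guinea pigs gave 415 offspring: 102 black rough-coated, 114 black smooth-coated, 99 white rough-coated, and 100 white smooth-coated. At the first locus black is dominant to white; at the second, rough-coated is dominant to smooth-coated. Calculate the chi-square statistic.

A dihybrid testcross with independent assortment gives a 1:1:1:1 ratio.
The 1:1:1:1 ratio has 4 parts, so with N = 415 the expected counts are:
  black rough-coated: 415 × 1/4 = 103.75
  black smooth-coated: 415 × 1/4 = 103.75
  white rough-coated: 415 × 1/4 = 103.75
  white smooth-coated: 415 × 1/4 = 103.75
χ² = Σ (O − E)² / E
  black rough-coated: (102 − 103.75)² / 103.75 = 0.0295
  black smooth-coated: (114 − 103.75)² / 103.75 = 1.0127
  white rough-coated: (99 − 103.75)² / 103.75 = 0.2175
  white smooth-coated: (100 − 103.75)² / 103.75 = 0.1355
χ² = 0.0295 + 1.0127 + 0.2175 + 0.1355 = 1.3952 ≈ 1.395

1.395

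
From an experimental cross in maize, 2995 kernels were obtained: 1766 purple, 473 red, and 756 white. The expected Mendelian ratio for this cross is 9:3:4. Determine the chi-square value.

Under the 9:3:4 hypothesis (Σ ratio = 16, N = 2995):
  purple: 2995 × 9/16 = 1684.6875
  red: 2995 × 3/16 = 561.5625
  white: 2995 × 4/16 = 748.75
χ² = Σ (O − E)² / E
  purple: (1766 − 1684.6875)² / 1684.6875 = 3.9246
  red: (473 − 561.5625)² / 561.5625 = 13.9670
  white: (756 − 748.75)² / 748.75 = 0.0702
χ² = 3.9246 + 13.9670 + 0.0702 = 17.9618 ≈ 17.962

17.962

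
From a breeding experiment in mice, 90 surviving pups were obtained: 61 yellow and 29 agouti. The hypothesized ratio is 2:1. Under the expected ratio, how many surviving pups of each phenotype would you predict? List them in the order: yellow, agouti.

60, 30

Total ratio parts = 3. Expected numbers out of 90:
  yellow: 90 × 2/3 = 60
  agouti: 90 × 1/3 = 30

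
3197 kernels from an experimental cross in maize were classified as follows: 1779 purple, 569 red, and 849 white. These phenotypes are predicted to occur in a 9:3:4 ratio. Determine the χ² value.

4.850

The 9:3:4 ratio has 16 parts, so with N = 3197 the expected counts are:
  purple: 3197 × 9/16 = 1798.3125
  red: 3197 × 3/16 = 599.4375
  white: 3197 × 4/16 = 799.25
χ² = Σ (O − E)² / E
  purple: (1779 − 1798.3125)² / 1798.3125 = 0.2074
  red: (569 − 599.4375)² / 599.4375 = 1.5455
  white: (849 − 799.25)² / 799.25 = 3.0967
χ² = 0.2074 + 1.5455 + 3.0967 = 4.8496 ≈ 4.850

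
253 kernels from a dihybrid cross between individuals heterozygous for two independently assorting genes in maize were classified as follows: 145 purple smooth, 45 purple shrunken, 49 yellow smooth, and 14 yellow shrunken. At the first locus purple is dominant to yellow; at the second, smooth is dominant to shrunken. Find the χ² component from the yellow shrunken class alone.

A dihybrid F₂ with independent assortment and complete dominance at both loci gives a 9:3:3:1 phenotypic ratio.
Expected counts for N = 253 under a 9:3:3:1 ratio (total parts = 16):
  purple smooth: 253 × 9/16 = 142.3125
  purple shrunken: 253 × 3/16 = 47.4375
  yellow smooth: 253 × 3/16 = 47.4375
  yellow shrunken: 253 × 1/16 = 15.8125
Contribution of yellow shrunken: (14 − 15.8125)² / 15.8125 = 0.2078

0.208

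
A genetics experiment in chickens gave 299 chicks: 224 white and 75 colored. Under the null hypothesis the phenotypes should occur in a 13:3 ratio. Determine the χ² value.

7.873

Expected counts for N = 299 under a 13:3 ratio (total parts = 16):
  white: 299 × 13/16 = 242.9375
  colored: 299 × 3/16 = 56.0625
χ² = Σ (O − E)² / E
  white: (224 − 242.9375)² / 242.9375 = 1.4762
  colored: (75 − 56.0625)² / 56.0625 = 6.3969
χ² = 1.4762 + 6.3969 = 7.8731 ≈ 7.873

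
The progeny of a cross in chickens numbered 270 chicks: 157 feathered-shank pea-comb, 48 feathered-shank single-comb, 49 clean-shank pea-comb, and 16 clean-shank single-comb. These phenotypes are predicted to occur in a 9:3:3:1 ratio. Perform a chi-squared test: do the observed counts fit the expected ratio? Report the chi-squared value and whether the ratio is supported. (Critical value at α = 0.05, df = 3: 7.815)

Under the 9:3:3:1 hypothesis (Σ ratio = 16, N = 270):
  feathered-shank pea-comb: 270 × 9/16 = 151.875
  feathered-shank single-comb: 270 × 3/16 = 50.625
  clean-shank pea-comb: 270 × 3/16 = 50.625
  clean-shank single-comb: 270 × 1/16 = 16.875
χ² = Σ (O − E)² / E
  feathered-shank pea-comb: (157 − 151.875)² / 151.875 = 0.1729
  feathered-shank single-comb: (48 − 50.625)² / 50.625 = 0.1361
  clean-shank pea-comb: (49 − 50.625)² / 50.625 = 0.0522
  clean-shank single-comb: (16 − 16.875)² / 16.875 = 0.0454
χ² = 0.1729 + 0.1361 + 0.0522 + 0.0454 = 0.4066 ≈ 0.407
Degrees of freedom = 4 − 1 = 3; critical value at α = 0.05 is 7.815.
Since 0.407 < 7.815, we fail to reject the null hypothesis — the data are consistent with the 9:3:3:1 ratio.

0.407; consistent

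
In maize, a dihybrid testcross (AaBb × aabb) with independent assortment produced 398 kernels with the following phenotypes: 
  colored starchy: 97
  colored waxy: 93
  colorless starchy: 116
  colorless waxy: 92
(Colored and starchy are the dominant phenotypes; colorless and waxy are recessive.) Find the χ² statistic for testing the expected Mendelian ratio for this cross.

A dihybrid testcross with independent assortment gives a 1:1:1:1 ratio.
The 1:1:1:1 ratio has 4 parts, so with N = 398 the expected counts are:
  colored starchy: 398 × 1/4 = 99.5
  colored waxy: 398 × 1/4 = 99.5
  colorless starchy: 398 × 1/4 = 99.5
  colorless waxy: 398 × 1/4 = 99.5
χ² = Σ (O − E)² / E
  colored starchy: (97 − 99.5)² / 99.5 = 0.0628
  colored waxy: (93 − 99.5)² / 99.5 = 0.4246
  colorless starchy: (116 − 99.5)² / 99.5 = 2.7362
  colorless waxy: (92 − 99.5)² / 99.5 = 0.5653
χ² = 0.0628 + 0.4246 + 2.7362 + 0.5653 = 3.7889 ≈ 3.789

3.789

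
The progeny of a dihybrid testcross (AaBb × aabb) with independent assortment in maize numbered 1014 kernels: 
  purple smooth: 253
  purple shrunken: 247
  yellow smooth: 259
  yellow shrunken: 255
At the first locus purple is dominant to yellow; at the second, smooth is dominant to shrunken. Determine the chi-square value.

A dihybrid testcross with independent assortment gives a 1:1:1:1 ratio.
Under the 1:1:1:1 hypothesis (Σ ratio = 4, N = 1014):
  purple smooth: 1014 × 1/4 = 253.5
  purple shrunken: 1014 × 1/4 = 253.5
  yellow smooth: 1014 × 1/4 = 253.5
  yellow shrunken: 1014 × 1/4 = 253.5
χ² = Σ (O − E)² / E
  purple smooth: (253 − 253.5)² / 253.5 = 0.0010
  purple shrunken: (247 − 253.5)² / 253.5 = 0.1667
  yellow smooth: (259 − 253.5)² / 253.5 = 0.1193
  yellow shrunken: (255 − 253.5)² / 253.5 = 0.0089
χ² = 0.0010 + 0.1667 + 0.1193 + 0.0089 = 0.2959 ≈ 0.296

0.296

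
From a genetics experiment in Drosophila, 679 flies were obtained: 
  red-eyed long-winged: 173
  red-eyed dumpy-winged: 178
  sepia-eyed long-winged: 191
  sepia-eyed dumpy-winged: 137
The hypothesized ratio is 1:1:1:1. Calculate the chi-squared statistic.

The 1:1:1:1 ratio has 4 parts, so with N = 679 the expected counts are:
  red-eyed long-winged: 679 × 1/4 = 169.75
  red-eyed dumpy-winged: 679 × 1/4 = 169.75
  sepia-eyed long-winged: 679 × 1/4 = 169.75
  sepia-eyed dumpy-winged: 679 × 1/4 = 169.75
χ² = Σ (O − E)² / E
  red-eyed long-winged: (173 − 169.75)² / 169.75 = 0.0622
  red-eyed dumpy-winged: (178 − 169.75)² / 169.75 = 0.4010
  sepia-eyed long-winged: (191 − 169.75)² / 169.75 = 2.6602
  sepia-eyed dumpy-winged: (137 − 169.75)² / 169.75 = 6.3185
χ² = 0.0622 + 0.4010 + 2.6602 + 6.3185 = 9.4419 ≈ 9.442

9.442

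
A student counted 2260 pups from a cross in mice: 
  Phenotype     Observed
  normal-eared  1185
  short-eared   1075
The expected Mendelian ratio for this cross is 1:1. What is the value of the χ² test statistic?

The 1:1 ratio has 2 parts, so with N = 2260 the expected counts are:
  normal-eared: 2260 × 1/2 = 1130
  short-eared: 2260 × 1/2 = 1130
χ² = Σ (O − E)² / E
  normal-eared: (1185 − 1130)² / 1130 = 2.6770
  short-eared: (1075 − 1130)² / 1130 = 2.6770
χ² = 2.6770 + 2.6770 = 5.354

5.354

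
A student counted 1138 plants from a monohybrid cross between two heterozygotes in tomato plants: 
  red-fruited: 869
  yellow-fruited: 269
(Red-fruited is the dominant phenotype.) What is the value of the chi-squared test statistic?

For a monohybrid cross between heterozygotes with complete dominance, the expected phenotypic ratio is 3:1.
Expected counts for N = 1138 under a 3:1 ratio (total parts = 4):
  red-fruited: 1138 × 3/4 = 853.5
  yellow-fruited: 1138 × 1/4 = 284.5
χ² = Σ (O − E)² / E
  red-fruited: (869 − 853.5)² / 853.5 = 0.2815
  yellow-fruited: (269 − 284.5)² / 284.5 = 0.8445
χ² = 0.2815 + 0.8445 = 1.126

1.126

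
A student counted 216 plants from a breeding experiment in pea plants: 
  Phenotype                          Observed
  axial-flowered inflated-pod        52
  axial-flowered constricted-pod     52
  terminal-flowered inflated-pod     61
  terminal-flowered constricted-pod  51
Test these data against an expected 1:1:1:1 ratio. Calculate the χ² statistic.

Under the 1:1:1:1 hypothesis (Σ ratio = 4, N = 216):
  axial-flowered inflated-pod: 216 × 1/4 = 54
  axial-flowered constricted-pod: 216 × 1/4 = 54
  terminal-flowered inflated-pod: 216 × 1/4 = 54
  terminal-flowered constricted-pod: 216 × 1/4 = 54
χ² = Σ (O − E)² / E
  axial-flowered inflated-pod: (52 − 54)² / 54 = 0.0741
  axial-flowered constricted-pod: (52 − 54)² / 54 = 0.0741
  terminal-flowered inflated-pod: (61 − 54)² / 54 = 0.9074
  terminal-flowered constricted-pod: (51 − 54)² / 54 = 0.1667
χ² = 0.0741 + 0.0741 + 0.9074 + 0.1667 = 1.2223 ≈ 1.222

1.222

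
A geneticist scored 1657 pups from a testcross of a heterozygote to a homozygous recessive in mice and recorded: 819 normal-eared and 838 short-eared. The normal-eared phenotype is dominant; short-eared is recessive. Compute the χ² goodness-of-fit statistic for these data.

A testcross of a heterozygote (Aa × aa) gives a 1:1 phenotypic ratio.
Total ratio parts = 2. Expected numbers out of 1657:
  normal-eared: 1657 × 1/2 = 828.5
  short-eared: 1657 × 1/2 = 828.5
χ² = Σ (O − E)² / E
  normal-eared: (819 − 828.5)² / 828.5 = 0.1089
  short-eared: (838 − 828.5)² / 828.5 = 0.1089
χ² = 0.1089 + 0.1089 = 0.2178 ≈ 0.218

0.218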